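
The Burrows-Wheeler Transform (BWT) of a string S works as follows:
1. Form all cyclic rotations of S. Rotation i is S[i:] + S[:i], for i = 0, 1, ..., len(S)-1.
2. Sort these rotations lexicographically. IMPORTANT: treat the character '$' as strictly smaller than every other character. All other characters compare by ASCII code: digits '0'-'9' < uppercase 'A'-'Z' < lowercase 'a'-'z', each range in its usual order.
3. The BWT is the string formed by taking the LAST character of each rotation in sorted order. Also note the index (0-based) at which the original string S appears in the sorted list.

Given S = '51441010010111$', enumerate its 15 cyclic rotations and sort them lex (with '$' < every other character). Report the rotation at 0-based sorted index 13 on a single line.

Answer: 441010010111$51

Derivation:
All 15 rotations (rotation i = S[i:]+S[:i]):
  rot[0] = 51441010010111$
  rot[1] = 1441010010111$5
  rot[2] = 441010010111$51
  rot[3] = 41010010111$514
  rot[4] = 1010010111$5144
  rot[5] = 010010111$51441
  rot[6] = 10010111$514410
  rot[7] = 0010111$5144101
  rot[8] = 010111$51441010
  rot[9] = 10111$514410100
  rot[10] = 0111$5144101001
  rot[11] = 111$51441010010
  rot[12] = 11$514410100101
  rot[13] = 1$5144101001011
  rot[14] = $51441010010111
Sorted (with $ < everything):
  sorted[0] = $51441010010111
  sorted[1] = 0010111$5144101
  sorted[2] = 010010111$51441
  sorted[3] = 010111$51441010
  sorted[4] = 0111$5144101001
  sorted[5] = 1$5144101001011
  sorted[6] = 10010111$514410
  sorted[7] = 1010010111$5144
  sorted[8] = 10111$514410100
  sorted[9] = 11$514410100101
  sorted[10] = 111$51441010010
  sorted[11] = 1441010010111$5
  sorted[12] = 41010010111$514
  sorted[13] = 441010010111$51
  sorted[14] = 51441010010111$
sorted[13] = 441010010111$51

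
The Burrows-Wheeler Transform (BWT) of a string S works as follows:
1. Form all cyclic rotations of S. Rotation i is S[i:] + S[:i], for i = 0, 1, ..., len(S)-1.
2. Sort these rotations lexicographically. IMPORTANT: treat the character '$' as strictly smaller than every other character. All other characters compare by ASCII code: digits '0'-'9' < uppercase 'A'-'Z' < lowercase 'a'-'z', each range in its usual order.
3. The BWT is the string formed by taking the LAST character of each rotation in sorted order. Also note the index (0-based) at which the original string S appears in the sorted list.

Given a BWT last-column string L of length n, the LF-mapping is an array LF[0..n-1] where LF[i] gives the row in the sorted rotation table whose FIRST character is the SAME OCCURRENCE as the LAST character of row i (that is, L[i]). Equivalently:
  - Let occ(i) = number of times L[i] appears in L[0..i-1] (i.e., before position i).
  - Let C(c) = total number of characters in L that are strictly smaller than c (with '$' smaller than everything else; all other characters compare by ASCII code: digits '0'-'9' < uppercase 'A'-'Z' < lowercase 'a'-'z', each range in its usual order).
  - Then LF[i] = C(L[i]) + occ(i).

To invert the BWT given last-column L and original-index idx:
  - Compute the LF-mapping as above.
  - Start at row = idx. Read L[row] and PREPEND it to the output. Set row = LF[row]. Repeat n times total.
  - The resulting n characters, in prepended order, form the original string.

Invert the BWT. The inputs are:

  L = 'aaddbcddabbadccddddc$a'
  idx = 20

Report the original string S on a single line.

Answer: ddcddbcadddbacdabcdaa$

Derivation:
LF mapping: 1 2 13 14 6 9 15 16 3 7 8 4 17 10 11 18 19 20 21 12 0 5
Walk LF starting at row 20, prepending L[row]:
  step 1: row=20, L[20]='$', prepend. Next row=LF[20]=0
  step 2: row=0, L[0]='a', prepend. Next row=LF[0]=1
  step 3: row=1, L[1]='a', prepend. Next row=LF[1]=2
  step 4: row=2, L[2]='d', prepend. Next row=LF[2]=13
  step 5: row=13, L[13]='c', prepend. Next row=LF[13]=10
  step 6: row=10, L[10]='b', prepend. Next row=LF[10]=8
  step 7: row=8, L[8]='a', prepend. Next row=LF[8]=3
  step 8: row=3, L[3]='d', prepend. Next row=LF[3]=14
  step 9: row=14, L[14]='c', prepend. Next row=LF[14]=11
  step 10: row=11, L[11]='a', prepend. Next row=LF[11]=4
  step 11: row=4, L[4]='b', prepend. Next row=LF[4]=6
  step 12: row=6, L[6]='d', prepend. Next row=LF[6]=15
  step 13: row=15, L[15]='d', prepend. Next row=LF[15]=18
  step 14: row=18, L[18]='d', prepend. Next row=LF[18]=21
  step 15: row=21, L[21]='a', prepend. Next row=LF[21]=5
  step 16: row=5, L[5]='c', prepend. Next row=LF[5]=9
  step 17: row=9, L[9]='b', prepend. Next row=LF[9]=7
  step 18: row=7, L[7]='d', prepend. Next row=LF[7]=16
  step 19: row=16, L[16]='d', prepend. Next row=LF[16]=19
  step 20: row=19, L[19]='c', prepend. Next row=LF[19]=12
  step 21: row=12, L[12]='d', prepend. Next row=LF[12]=17
  step 22: row=17, L[17]='d', prepend. Next row=LF[17]=20
Reversed output: ddcddbcadddbacdabcdaa$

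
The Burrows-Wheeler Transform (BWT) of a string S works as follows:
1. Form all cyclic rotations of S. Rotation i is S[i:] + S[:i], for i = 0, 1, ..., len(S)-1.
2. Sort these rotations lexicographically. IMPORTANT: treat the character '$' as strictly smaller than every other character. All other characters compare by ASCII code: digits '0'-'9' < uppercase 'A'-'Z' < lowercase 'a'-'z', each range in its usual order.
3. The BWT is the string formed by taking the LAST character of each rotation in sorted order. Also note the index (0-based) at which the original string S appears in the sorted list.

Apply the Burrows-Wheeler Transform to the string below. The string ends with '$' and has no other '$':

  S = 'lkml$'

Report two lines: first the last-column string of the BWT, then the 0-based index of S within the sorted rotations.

Answer: llm$k
3

Derivation:
All 5 rotations (rotation i = S[i:]+S[:i]):
  rot[0] = lkml$
  rot[1] = kml$l
  rot[2] = ml$lk
  rot[3] = l$lkm
  rot[4] = $lkml
Sorted (with $ < everything):
  sorted[0] = $lkml  (last char: 'l')
  sorted[1] = kml$l  (last char: 'l')
  sorted[2] = l$lkm  (last char: 'm')
  sorted[3] = lkml$  (last char: '$')
  sorted[4] = ml$lk  (last char: 'k')
Last column: llm$k
Original string S is at sorted index 3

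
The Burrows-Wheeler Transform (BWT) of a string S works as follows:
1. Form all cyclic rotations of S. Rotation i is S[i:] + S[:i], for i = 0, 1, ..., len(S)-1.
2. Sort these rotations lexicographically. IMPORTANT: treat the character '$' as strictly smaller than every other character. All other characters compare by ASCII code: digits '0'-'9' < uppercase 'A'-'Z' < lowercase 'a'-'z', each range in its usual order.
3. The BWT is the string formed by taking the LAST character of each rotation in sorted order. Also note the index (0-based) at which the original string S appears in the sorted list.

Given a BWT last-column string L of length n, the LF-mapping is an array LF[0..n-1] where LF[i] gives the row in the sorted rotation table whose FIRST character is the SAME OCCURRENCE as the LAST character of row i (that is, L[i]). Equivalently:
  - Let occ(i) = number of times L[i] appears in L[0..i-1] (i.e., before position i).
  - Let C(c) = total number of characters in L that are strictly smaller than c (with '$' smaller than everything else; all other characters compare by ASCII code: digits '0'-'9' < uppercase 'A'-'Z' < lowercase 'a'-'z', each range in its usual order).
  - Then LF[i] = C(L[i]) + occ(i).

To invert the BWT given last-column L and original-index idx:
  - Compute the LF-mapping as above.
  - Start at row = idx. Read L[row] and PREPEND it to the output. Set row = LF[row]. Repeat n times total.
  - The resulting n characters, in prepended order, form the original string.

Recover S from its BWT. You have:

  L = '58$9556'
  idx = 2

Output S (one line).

LF mapping: 1 5 0 6 2 3 4
Walk LF starting at row 2, prepending L[row]:
  step 1: row=2, L[2]='$', prepend. Next row=LF[2]=0
  step 2: row=0, L[0]='5', prepend. Next row=LF[0]=1
  step 3: row=1, L[1]='8', prepend. Next row=LF[1]=5
  step 4: row=5, L[5]='5', prepend. Next row=LF[5]=3
  step 5: row=3, L[3]='9', prepend. Next row=LF[3]=6
  step 6: row=6, L[6]='6', prepend. Next row=LF[6]=4
  step 7: row=4, L[4]='5', prepend. Next row=LF[4]=2
Reversed output: 569585$

Answer: 569585$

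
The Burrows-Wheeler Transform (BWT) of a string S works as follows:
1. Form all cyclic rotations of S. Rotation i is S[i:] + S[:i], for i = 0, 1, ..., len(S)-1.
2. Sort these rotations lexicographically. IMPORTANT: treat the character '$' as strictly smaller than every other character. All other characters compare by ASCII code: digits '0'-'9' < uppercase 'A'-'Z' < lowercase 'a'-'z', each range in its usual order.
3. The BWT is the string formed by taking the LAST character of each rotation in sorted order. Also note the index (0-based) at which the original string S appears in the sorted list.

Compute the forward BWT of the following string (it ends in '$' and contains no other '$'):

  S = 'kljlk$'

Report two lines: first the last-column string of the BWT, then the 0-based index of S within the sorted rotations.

Answer: kll$kj
3

Derivation:
All 6 rotations (rotation i = S[i:]+S[:i]):
  rot[0] = kljlk$
  rot[1] = ljlk$k
  rot[2] = jlk$kl
  rot[3] = lk$klj
  rot[4] = k$kljl
  rot[5] = $kljlk
Sorted (with $ < everything):
  sorted[0] = $kljlk  (last char: 'k')
  sorted[1] = jlk$kl  (last char: 'l')
  sorted[2] = k$kljl  (last char: 'l')
  sorted[3] = kljlk$  (last char: '$')
  sorted[4] = ljlk$k  (last char: 'k')
  sorted[5] = lk$klj  (last char: 'j')
Last column: kll$kj
Original string S is at sorted index 3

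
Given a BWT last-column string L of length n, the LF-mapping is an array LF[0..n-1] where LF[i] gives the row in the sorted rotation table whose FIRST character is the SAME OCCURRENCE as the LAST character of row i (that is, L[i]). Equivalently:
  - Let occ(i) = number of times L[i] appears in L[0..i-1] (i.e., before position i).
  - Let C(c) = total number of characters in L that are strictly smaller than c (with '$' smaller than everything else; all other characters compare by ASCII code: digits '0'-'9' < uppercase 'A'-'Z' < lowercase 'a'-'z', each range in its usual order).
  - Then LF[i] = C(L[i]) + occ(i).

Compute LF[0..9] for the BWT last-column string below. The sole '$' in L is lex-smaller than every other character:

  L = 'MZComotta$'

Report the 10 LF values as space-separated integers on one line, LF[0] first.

Char counts: '$':1, 'C':1, 'M':1, 'Z':1, 'a':1, 'm':1, 'o':2, 't':2
C (first-col start): C('$')=0, C('C')=1, C('M')=2, C('Z')=3, C('a')=4, C('m')=5, C('o')=6, C('t')=8
L[0]='M': occ=0, LF[0]=C('M')+0=2+0=2
L[1]='Z': occ=0, LF[1]=C('Z')+0=3+0=3
L[2]='C': occ=0, LF[2]=C('C')+0=1+0=1
L[3]='o': occ=0, LF[3]=C('o')+0=6+0=6
L[4]='m': occ=0, LF[4]=C('m')+0=5+0=5
L[5]='o': occ=1, LF[5]=C('o')+1=6+1=7
L[6]='t': occ=0, LF[6]=C('t')+0=8+0=8
L[7]='t': occ=1, LF[7]=C('t')+1=8+1=9
L[8]='a': occ=0, LF[8]=C('a')+0=4+0=4
L[9]='$': occ=0, LF[9]=C('$')+0=0+0=0

Answer: 2 3 1 6 5 7 8 9 4 0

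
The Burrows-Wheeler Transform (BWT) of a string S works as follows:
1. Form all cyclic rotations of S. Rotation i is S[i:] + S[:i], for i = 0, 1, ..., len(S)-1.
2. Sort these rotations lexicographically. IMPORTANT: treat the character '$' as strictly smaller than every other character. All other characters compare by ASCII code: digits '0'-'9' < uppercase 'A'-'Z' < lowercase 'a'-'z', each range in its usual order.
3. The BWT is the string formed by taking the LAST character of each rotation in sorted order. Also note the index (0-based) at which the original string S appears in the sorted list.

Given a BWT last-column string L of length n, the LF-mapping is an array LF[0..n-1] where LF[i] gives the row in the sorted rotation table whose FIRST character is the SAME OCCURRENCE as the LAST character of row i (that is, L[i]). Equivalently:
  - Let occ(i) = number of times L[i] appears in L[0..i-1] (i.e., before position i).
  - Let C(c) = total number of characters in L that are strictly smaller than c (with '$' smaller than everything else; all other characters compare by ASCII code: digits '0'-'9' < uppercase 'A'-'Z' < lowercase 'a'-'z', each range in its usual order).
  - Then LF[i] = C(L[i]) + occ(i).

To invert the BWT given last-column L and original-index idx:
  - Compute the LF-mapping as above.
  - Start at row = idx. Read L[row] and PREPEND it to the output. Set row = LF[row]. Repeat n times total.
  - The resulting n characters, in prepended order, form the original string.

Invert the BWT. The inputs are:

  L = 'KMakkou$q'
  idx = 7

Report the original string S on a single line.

LF mapping: 1 2 3 4 5 6 8 0 7
Walk LF starting at row 7, prepending L[row]:
  step 1: row=7, L[7]='$', prepend. Next row=LF[7]=0
  step 2: row=0, L[0]='K', prepend. Next row=LF[0]=1
  step 3: row=1, L[1]='M', prepend. Next row=LF[1]=2
  step 4: row=2, L[2]='a', prepend. Next row=LF[2]=3
  step 5: row=3, L[3]='k', prepend. Next row=LF[3]=4
  step 6: row=4, L[4]='k', prepend. Next row=LF[4]=5
  step 7: row=5, L[5]='o', prepend. Next row=LF[5]=6
  step 8: row=6, L[6]='u', prepend. Next row=LF[6]=8
  step 9: row=8, L[8]='q', prepend. Next row=LF[8]=7
Reversed output: quokkaMK$

Answer: quokkaMK$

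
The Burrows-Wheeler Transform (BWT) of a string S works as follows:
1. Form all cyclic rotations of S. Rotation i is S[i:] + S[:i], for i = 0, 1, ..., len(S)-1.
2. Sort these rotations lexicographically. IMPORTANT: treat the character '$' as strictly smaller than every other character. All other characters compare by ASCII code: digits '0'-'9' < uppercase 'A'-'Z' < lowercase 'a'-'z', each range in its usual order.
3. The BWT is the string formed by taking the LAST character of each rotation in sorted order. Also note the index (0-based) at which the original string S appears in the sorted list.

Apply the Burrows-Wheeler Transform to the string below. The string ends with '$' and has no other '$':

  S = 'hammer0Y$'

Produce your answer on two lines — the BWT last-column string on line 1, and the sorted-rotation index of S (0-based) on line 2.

Answer: Yr0hm$mae
5

Derivation:
All 9 rotations (rotation i = S[i:]+S[:i]):
  rot[0] = hammer0Y$
  rot[1] = ammer0Y$h
  rot[2] = mmer0Y$ha
  rot[3] = mer0Y$ham
  rot[4] = er0Y$hamm
  rot[5] = r0Y$hamme
  rot[6] = 0Y$hammer
  rot[7] = Y$hammer0
  rot[8] = $hammer0Y
Sorted (with $ < everything):
  sorted[0] = $hammer0Y  (last char: 'Y')
  sorted[1] = 0Y$hammer  (last char: 'r')
  sorted[2] = Y$hammer0  (last char: '0')
  sorted[3] = ammer0Y$h  (last char: 'h')
  sorted[4] = er0Y$hamm  (last char: 'm')
  sorted[5] = hammer0Y$  (last char: '$')
  sorted[6] = mer0Y$ham  (last char: 'm')
  sorted[7] = mmer0Y$ha  (last char: 'a')
  sorted[8] = r0Y$hamme  (last char: 'e')
Last column: Yr0hm$mae
Original string S is at sorted index 5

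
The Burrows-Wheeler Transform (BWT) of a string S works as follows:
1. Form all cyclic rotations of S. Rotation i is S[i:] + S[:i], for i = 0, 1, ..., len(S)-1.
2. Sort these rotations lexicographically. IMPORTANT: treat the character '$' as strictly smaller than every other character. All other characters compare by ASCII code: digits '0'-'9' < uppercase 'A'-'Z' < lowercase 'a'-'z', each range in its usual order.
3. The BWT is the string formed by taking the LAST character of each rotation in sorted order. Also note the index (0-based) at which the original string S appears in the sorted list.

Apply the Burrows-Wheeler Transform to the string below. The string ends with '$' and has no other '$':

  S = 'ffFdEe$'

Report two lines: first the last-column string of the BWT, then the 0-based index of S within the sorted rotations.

All 7 rotations (rotation i = S[i:]+S[:i]):
  rot[0] = ffFdEe$
  rot[1] = fFdEe$f
  rot[2] = FdEe$ff
  rot[3] = dEe$ffF
  rot[4] = Ee$ffFd
  rot[5] = e$ffFdE
  rot[6] = $ffFdEe
Sorted (with $ < everything):
  sorted[0] = $ffFdEe  (last char: 'e')
  sorted[1] = Ee$ffFd  (last char: 'd')
  sorted[2] = FdEe$ff  (last char: 'f')
  sorted[3] = dEe$ffF  (last char: 'F')
  sorted[4] = e$ffFdE  (last char: 'E')
  sorted[5] = fFdEe$f  (last char: 'f')
  sorted[6] = ffFdEe$  (last char: '$')
Last column: edfFEf$
Original string S is at sorted index 6

Answer: edfFEf$
6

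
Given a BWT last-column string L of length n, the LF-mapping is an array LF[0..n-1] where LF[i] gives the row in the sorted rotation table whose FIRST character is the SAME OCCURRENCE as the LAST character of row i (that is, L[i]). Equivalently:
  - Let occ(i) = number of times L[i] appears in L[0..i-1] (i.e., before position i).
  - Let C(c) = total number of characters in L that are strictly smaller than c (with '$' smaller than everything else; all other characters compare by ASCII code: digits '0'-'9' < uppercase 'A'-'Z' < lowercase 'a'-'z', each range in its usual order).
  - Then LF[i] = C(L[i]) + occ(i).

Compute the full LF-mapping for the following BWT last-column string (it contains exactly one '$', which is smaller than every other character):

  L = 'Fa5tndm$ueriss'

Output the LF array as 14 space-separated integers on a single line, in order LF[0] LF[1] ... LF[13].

Answer: 2 3 1 12 8 4 7 0 13 5 9 6 10 11

Derivation:
Char counts: '$':1, '5':1, 'F':1, 'a':1, 'd':1, 'e':1, 'i':1, 'm':1, 'n':1, 'r':1, 's':2, 't':1, 'u':1
C (first-col start): C('$')=0, C('5')=1, C('F')=2, C('a')=3, C('d')=4, C('e')=5, C('i')=6, C('m')=7, C('n')=8, C('r')=9, C('s')=10, C('t')=12, C('u')=13
L[0]='F': occ=0, LF[0]=C('F')+0=2+0=2
L[1]='a': occ=0, LF[1]=C('a')+0=3+0=3
L[2]='5': occ=0, LF[2]=C('5')+0=1+0=1
L[3]='t': occ=0, LF[3]=C('t')+0=12+0=12
L[4]='n': occ=0, LF[4]=C('n')+0=8+0=8
L[5]='d': occ=0, LF[5]=C('d')+0=4+0=4
L[6]='m': occ=0, LF[6]=C('m')+0=7+0=7
L[7]='$': occ=0, LF[7]=C('$')+0=0+0=0
L[8]='u': occ=0, LF[8]=C('u')+0=13+0=13
L[9]='e': occ=0, LF[9]=C('e')+0=5+0=5
L[10]='r': occ=0, LF[10]=C('r')+0=9+0=9
L[11]='i': occ=0, LF[11]=C('i')+0=6+0=6
L[12]='s': occ=0, LF[12]=C('s')+0=10+0=10
L[13]='s': occ=1, LF[13]=C('s')+1=10+1=11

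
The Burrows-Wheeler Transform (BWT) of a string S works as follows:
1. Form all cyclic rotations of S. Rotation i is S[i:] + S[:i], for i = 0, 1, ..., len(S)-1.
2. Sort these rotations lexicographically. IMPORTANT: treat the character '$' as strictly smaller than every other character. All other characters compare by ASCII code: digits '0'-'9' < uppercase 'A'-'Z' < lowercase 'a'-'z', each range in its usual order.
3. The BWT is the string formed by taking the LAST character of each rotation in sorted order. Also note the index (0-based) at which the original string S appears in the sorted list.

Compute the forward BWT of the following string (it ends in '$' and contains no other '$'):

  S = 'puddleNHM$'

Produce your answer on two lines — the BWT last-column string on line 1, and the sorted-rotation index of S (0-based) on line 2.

All 10 rotations (rotation i = S[i:]+S[:i]):
  rot[0] = puddleNHM$
  rot[1] = uddleNHM$p
  rot[2] = ddleNHM$pu
  rot[3] = dleNHM$pud
  rot[4] = leNHM$pudd
  rot[5] = eNHM$puddl
  rot[6] = NHM$puddle
  rot[7] = HM$puddleN
  rot[8] = M$puddleNH
  rot[9] = $puddleNHM
Sorted (with $ < everything):
  sorted[0] = $puddleNHM  (last char: 'M')
  sorted[1] = HM$puddleN  (last char: 'N')
  sorted[2] = M$puddleNH  (last char: 'H')
  sorted[3] = NHM$puddle  (last char: 'e')
  sorted[4] = ddleNHM$pu  (last char: 'u')
  sorted[5] = dleNHM$pud  (last char: 'd')
  sorted[6] = eNHM$puddl  (last char: 'l')
  sorted[7] = leNHM$pudd  (last char: 'd')
  sorted[8] = puddleNHM$  (last char: '$')
  sorted[9] = uddleNHM$p  (last char: 'p')
Last column: MNHeudld$p
Original string S is at sorted index 8

Answer: MNHeudld$p
8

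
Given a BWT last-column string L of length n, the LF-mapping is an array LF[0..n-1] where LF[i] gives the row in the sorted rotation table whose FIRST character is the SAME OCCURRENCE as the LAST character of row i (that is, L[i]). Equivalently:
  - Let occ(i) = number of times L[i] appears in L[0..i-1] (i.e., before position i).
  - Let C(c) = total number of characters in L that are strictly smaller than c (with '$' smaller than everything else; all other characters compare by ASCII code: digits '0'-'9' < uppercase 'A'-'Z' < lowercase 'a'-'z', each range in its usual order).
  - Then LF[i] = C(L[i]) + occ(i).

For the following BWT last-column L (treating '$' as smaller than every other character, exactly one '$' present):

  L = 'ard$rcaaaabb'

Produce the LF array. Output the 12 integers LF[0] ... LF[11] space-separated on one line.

Answer: 1 10 9 0 11 8 2 3 4 5 6 7

Derivation:
Char counts: '$':1, 'a':5, 'b':2, 'c':1, 'd':1, 'r':2
C (first-col start): C('$')=0, C('a')=1, C('b')=6, C('c')=8, C('d')=9, C('r')=10
L[0]='a': occ=0, LF[0]=C('a')+0=1+0=1
L[1]='r': occ=0, LF[1]=C('r')+0=10+0=10
L[2]='d': occ=0, LF[2]=C('d')+0=9+0=9
L[3]='$': occ=0, LF[3]=C('$')+0=0+0=0
L[4]='r': occ=1, LF[4]=C('r')+1=10+1=11
L[5]='c': occ=0, LF[5]=C('c')+0=8+0=8
L[6]='a': occ=1, LF[6]=C('a')+1=1+1=2
L[7]='a': occ=2, LF[7]=C('a')+2=1+2=3
L[8]='a': occ=3, LF[8]=C('a')+3=1+3=4
L[9]='a': occ=4, LF[9]=C('a')+4=1+4=5
L[10]='b': occ=0, LF[10]=C('b')+0=6+0=6
L[11]='b': occ=1, LF[11]=C('b')+1=6+1=7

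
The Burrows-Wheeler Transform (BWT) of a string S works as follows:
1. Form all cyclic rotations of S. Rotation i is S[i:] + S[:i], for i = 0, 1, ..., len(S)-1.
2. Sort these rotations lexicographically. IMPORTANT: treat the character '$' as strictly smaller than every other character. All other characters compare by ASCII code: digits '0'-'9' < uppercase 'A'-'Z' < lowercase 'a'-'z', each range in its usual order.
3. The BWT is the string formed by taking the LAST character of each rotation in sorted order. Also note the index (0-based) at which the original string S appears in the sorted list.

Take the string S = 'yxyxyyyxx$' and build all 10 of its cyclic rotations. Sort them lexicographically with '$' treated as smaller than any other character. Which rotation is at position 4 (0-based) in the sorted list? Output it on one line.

All 10 rotations (rotation i = S[i:]+S[:i]):
  rot[0] = yxyxyyyxx$
  rot[1] = xyxyyyxx$y
  rot[2] = yxyyyxx$yx
  rot[3] = xyyyxx$yxy
  rot[4] = yyyxx$yxyx
  rot[5] = yyxx$yxyxy
  rot[6] = yxx$yxyxyy
  rot[7] = xx$yxyxyyy
  rot[8] = x$yxyxyyyx
  rot[9] = $yxyxyyyxx
Sorted (with $ < everything):
  sorted[0] = $yxyxyyyxx
  sorted[1] = x$yxyxyyyx
  sorted[2] = xx$yxyxyyy
  sorted[3] = xyxyyyxx$y
  sorted[4] = xyyyxx$yxy
  sorted[5] = yxx$yxyxyy
  sorted[6] = yxyxyyyxx$
  sorted[7] = yxyyyxx$yx
  sorted[8] = yyxx$yxyxy
  sorted[9] = yyyxx$yxyx
sorted[4] = xyyyxx$yxy

Answer: xyyyxx$yxy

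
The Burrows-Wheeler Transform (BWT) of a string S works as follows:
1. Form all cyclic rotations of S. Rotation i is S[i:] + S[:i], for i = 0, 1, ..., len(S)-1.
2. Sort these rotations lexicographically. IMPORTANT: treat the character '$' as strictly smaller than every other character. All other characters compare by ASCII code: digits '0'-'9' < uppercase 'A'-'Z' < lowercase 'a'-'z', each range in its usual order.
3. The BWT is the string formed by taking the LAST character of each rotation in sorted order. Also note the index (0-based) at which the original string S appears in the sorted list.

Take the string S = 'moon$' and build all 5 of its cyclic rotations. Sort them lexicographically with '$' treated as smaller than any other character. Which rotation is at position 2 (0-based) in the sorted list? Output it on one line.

All 5 rotations (rotation i = S[i:]+S[:i]):
  rot[0] = moon$
  rot[1] = oon$m
  rot[2] = on$mo
  rot[3] = n$moo
  rot[4] = $moon
Sorted (with $ < everything):
  sorted[0] = $moon
  sorted[1] = moon$
  sorted[2] = n$moo
  sorted[3] = on$mo
  sorted[4] = oon$m
sorted[2] = n$moo

Answer: n$moo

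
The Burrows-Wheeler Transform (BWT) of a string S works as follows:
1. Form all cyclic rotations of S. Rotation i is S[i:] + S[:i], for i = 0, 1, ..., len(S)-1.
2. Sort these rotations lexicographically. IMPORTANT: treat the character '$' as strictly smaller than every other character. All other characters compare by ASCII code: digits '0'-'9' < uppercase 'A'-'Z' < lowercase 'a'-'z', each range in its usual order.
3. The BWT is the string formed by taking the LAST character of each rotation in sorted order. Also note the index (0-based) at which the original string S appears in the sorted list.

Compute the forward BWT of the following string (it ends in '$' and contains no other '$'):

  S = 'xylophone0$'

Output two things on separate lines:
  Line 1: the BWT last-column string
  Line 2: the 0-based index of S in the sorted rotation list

Answer: 0enpyohlo$x
9

Derivation:
All 11 rotations (rotation i = S[i:]+S[:i]):
  rot[0] = xylophone0$
  rot[1] = ylophone0$x
  rot[2] = lophone0$xy
  rot[3] = ophone0$xyl
  rot[4] = phone0$xylo
  rot[5] = hone0$xylop
  rot[6] = one0$xyloph
  rot[7] = ne0$xylopho
  rot[8] = e0$xylophon
  rot[9] = 0$xylophone
  rot[10] = $xylophone0
Sorted (with $ < everything):
  sorted[0] = $xylophone0  (last char: '0')
  sorted[1] = 0$xylophone  (last char: 'e')
  sorted[2] = e0$xylophon  (last char: 'n')
  sorted[3] = hone0$xylop  (last char: 'p')
  sorted[4] = lophone0$xy  (last char: 'y')
  sorted[5] = ne0$xylopho  (last char: 'o')
  sorted[6] = one0$xyloph  (last char: 'h')
  sorted[7] = ophone0$xyl  (last char: 'l')
  sorted[8] = phone0$xylo  (last char: 'o')
  sorted[9] = xylophone0$  (last char: '$')
  sorted[10] = ylophone0$x  (last char: 'x')
Last column: 0enpyohlo$x
Original string S is at sorted index 9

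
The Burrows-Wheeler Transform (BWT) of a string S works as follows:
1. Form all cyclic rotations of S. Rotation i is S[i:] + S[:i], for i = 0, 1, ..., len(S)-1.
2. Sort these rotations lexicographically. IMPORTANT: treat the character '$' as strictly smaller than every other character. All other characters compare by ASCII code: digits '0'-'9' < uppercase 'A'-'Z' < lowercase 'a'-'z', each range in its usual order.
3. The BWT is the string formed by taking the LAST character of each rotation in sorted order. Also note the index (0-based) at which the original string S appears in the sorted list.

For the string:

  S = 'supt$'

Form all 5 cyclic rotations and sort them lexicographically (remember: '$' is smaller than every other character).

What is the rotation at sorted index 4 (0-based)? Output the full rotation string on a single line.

All 5 rotations (rotation i = S[i:]+S[:i]):
  rot[0] = supt$
  rot[1] = upt$s
  rot[2] = pt$su
  rot[3] = t$sup
  rot[4] = $supt
Sorted (with $ < everything):
  sorted[0] = $supt
  sorted[1] = pt$su
  sorted[2] = supt$
  sorted[3] = t$sup
  sorted[4] = upt$s
sorted[4] = upt$s

Answer: upt$s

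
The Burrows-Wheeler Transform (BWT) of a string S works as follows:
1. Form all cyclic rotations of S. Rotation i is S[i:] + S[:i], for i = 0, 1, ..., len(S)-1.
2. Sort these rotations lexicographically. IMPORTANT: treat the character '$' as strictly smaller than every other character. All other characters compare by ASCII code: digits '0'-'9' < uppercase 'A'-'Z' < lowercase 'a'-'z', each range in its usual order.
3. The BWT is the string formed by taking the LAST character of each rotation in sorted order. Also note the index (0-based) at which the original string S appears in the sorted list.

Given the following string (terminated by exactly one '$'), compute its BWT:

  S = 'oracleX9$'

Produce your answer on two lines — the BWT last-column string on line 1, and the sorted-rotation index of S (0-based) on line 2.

Answer: 9Xeralc$o
7

Derivation:
All 9 rotations (rotation i = S[i:]+S[:i]):
  rot[0] = oracleX9$
  rot[1] = racleX9$o
  rot[2] = acleX9$or
  rot[3] = cleX9$ora
  rot[4] = leX9$orac
  rot[5] = eX9$oracl
  rot[6] = X9$oracle
  rot[7] = 9$oracleX
  rot[8] = $oracleX9
Sorted (with $ < everything):
  sorted[0] = $oracleX9  (last char: '9')
  sorted[1] = 9$oracleX  (last char: 'X')
  sorted[2] = X9$oracle  (last char: 'e')
  sorted[3] = acleX9$or  (last char: 'r')
  sorted[4] = cleX9$ora  (last char: 'a')
  sorted[5] = eX9$oracl  (last char: 'l')
  sorted[6] = leX9$orac  (last char: 'c')
  sorted[7] = oracleX9$  (last char: '$')
  sorted[8] = racleX9$o  (last char: 'o')
Last column: 9Xeralc$o
Original string S is at sorted index 7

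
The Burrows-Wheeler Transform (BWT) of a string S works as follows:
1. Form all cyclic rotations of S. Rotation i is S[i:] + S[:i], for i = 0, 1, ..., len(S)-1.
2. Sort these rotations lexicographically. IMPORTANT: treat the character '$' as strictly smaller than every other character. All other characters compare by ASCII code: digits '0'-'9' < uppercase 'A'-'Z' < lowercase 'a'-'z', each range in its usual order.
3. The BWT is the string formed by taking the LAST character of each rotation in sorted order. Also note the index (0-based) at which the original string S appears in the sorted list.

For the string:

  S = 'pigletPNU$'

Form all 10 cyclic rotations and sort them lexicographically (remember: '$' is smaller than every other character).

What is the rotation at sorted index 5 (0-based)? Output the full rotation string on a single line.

Answer: gletPNU$pi

Derivation:
All 10 rotations (rotation i = S[i:]+S[:i]):
  rot[0] = pigletPNU$
  rot[1] = igletPNU$p
  rot[2] = gletPNU$pi
  rot[3] = letPNU$pig
  rot[4] = etPNU$pigl
  rot[5] = tPNU$pigle
  rot[6] = PNU$piglet
  rot[7] = NU$pigletP
  rot[8] = U$pigletPN
  rot[9] = $pigletPNU
Sorted (with $ < everything):
  sorted[0] = $pigletPNU
  sorted[1] = NU$pigletP
  sorted[2] = PNU$piglet
  sorted[3] = U$pigletPN
  sorted[4] = etPNU$pigl
  sorted[5] = gletPNU$pi
  sorted[6] = igletPNU$p
  sorted[7] = letPNU$pig
  sorted[8] = pigletPNU$
  sorted[9] = tPNU$pigle
sorted[5] = gletPNU$pi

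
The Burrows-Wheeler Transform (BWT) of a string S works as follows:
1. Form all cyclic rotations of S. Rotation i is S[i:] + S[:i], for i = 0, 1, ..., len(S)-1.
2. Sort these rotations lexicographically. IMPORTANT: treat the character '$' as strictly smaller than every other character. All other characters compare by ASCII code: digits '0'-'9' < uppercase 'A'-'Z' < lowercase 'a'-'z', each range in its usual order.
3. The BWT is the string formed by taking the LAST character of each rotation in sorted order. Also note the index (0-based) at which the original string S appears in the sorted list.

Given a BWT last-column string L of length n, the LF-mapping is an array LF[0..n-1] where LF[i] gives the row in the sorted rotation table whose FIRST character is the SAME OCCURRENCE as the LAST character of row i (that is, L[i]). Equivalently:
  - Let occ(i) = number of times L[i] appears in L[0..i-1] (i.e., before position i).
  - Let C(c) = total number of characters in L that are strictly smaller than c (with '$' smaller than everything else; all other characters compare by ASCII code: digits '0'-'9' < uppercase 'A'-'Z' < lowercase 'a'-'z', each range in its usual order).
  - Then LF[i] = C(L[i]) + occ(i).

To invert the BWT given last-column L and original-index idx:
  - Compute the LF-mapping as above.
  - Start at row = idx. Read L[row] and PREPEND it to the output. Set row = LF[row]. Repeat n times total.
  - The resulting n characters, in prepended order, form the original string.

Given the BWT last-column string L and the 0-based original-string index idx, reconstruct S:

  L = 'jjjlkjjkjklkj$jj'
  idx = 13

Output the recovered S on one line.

Answer: kkjkjlkjjjjljjj$

Derivation:
LF mapping: 1 2 3 14 10 4 5 11 6 12 15 13 7 0 8 9
Walk LF starting at row 13, prepending L[row]:
  step 1: row=13, L[13]='$', prepend. Next row=LF[13]=0
  step 2: row=0, L[0]='j', prepend. Next row=LF[0]=1
  step 3: row=1, L[1]='j', prepend. Next row=LF[1]=2
  step 4: row=2, L[2]='j', prepend. Next row=LF[2]=3
  step 5: row=3, L[3]='l', prepend. Next row=LF[3]=14
  step 6: row=14, L[14]='j', prepend. Next row=LF[14]=8
  step 7: row=8, L[8]='j', prepend. Next row=LF[8]=6
  step 8: row=6, L[6]='j', prepend. Next row=LF[6]=5
  step 9: row=5, L[5]='j', prepend. Next row=LF[5]=4
  step 10: row=4, L[4]='k', prepend. Next row=LF[4]=10
  step 11: row=10, L[10]='l', prepend. Next row=LF[10]=15
  step 12: row=15, L[15]='j', prepend. Next row=LF[15]=9
  step 13: row=9, L[9]='k', prepend. Next row=LF[9]=12
  step 14: row=12, L[12]='j', prepend. Next row=LF[12]=7
  step 15: row=7, L[7]='k', prepend. Next row=LF[7]=11
  step 16: row=11, L[11]='k', prepend. Next row=LF[11]=13
Reversed output: kkjkjlkjjjjljjj$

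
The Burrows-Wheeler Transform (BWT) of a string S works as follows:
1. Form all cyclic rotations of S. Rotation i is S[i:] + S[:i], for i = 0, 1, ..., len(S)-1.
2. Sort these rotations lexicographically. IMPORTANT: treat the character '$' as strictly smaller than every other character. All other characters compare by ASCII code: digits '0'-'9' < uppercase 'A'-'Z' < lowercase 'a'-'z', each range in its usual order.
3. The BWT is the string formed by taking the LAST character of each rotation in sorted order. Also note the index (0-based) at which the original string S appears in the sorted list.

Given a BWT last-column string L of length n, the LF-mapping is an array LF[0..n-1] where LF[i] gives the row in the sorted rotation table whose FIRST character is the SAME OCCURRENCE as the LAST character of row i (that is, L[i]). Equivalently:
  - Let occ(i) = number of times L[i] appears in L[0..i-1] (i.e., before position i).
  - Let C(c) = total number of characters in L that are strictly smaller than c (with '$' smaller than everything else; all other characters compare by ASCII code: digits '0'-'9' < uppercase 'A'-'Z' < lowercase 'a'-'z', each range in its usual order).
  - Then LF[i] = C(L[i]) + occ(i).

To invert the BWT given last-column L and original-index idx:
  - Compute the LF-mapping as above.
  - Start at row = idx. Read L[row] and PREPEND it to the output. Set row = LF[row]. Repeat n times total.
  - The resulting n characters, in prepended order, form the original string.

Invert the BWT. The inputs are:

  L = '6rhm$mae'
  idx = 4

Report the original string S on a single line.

Answer: hammer6$

Derivation:
LF mapping: 1 7 4 5 0 6 2 3
Walk LF starting at row 4, prepending L[row]:
  step 1: row=4, L[4]='$', prepend. Next row=LF[4]=0
  step 2: row=0, L[0]='6', prepend. Next row=LF[0]=1
  step 3: row=1, L[1]='r', prepend. Next row=LF[1]=7
  step 4: row=7, L[7]='e', prepend. Next row=LF[7]=3
  step 5: row=3, L[3]='m', prepend. Next row=LF[3]=5
  step 6: row=5, L[5]='m', prepend. Next row=LF[5]=6
  step 7: row=6, L[6]='a', prepend. Next row=LF[6]=2
  step 8: row=2, L[2]='h', prepend. Next row=LF[2]=4
Reversed output: hammer6$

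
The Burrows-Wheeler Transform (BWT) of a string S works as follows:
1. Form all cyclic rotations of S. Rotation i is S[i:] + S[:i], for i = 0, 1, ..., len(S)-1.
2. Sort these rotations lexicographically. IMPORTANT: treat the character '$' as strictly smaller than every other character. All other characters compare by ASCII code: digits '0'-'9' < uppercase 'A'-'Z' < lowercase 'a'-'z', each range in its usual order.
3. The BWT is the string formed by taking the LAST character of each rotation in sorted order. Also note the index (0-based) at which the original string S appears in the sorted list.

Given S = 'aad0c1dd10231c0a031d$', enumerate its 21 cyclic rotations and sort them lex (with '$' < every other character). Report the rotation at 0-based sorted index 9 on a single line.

All 21 rotations (rotation i = S[i:]+S[:i]):
  rot[0] = aad0c1dd10231c0a031d$
  rot[1] = ad0c1dd10231c0a031d$a
  rot[2] = d0c1dd10231c0a031d$aa
  rot[3] = 0c1dd10231c0a031d$aad
  rot[4] = c1dd10231c0a031d$aad0
  rot[5] = 1dd10231c0a031d$aad0c
  rot[6] = dd10231c0a031d$aad0c1
  rot[7] = d10231c0a031d$aad0c1d
  rot[8] = 10231c0a031d$aad0c1dd
  rot[9] = 0231c0a031d$aad0c1dd1
  rot[10] = 231c0a031d$aad0c1dd10
  rot[11] = 31c0a031d$aad0c1dd102
  rot[12] = 1c0a031d$aad0c1dd1023
  rot[13] = c0a031d$aad0c1dd10231
  rot[14] = 0a031d$aad0c1dd10231c
  rot[15] = a031d$aad0c1dd10231c0
  rot[16] = 031d$aad0c1dd10231c0a
  rot[17] = 31d$aad0c1dd10231c0a0
  rot[18] = 1d$aad0c1dd10231c0a03
  rot[19] = d$aad0c1dd10231c0a031
  rot[20] = $aad0c1dd10231c0a031d
Sorted (with $ < everything):
  sorted[0] = $aad0c1dd10231c0a031d
  sorted[1] = 0231c0a031d$aad0c1dd1
  sorted[2] = 031d$aad0c1dd10231c0a
  sorted[3] = 0a031d$aad0c1dd10231c
  sorted[4] = 0c1dd10231c0a031d$aad
  sorted[5] = 10231c0a031d$aad0c1dd
  sorted[6] = 1c0a031d$aad0c1dd1023
  sorted[7] = 1d$aad0c1dd10231c0a03
  sorted[8] = 1dd10231c0a031d$aad0c
  sorted[9] = 231c0a031d$aad0c1dd10
  sorted[10] = 31c0a031d$aad0c1dd102
  sorted[11] = 31d$aad0c1dd10231c0a0
  sorted[12] = a031d$aad0c1dd10231c0
  sorted[13] = aad0c1dd10231c0a031d$
  sorted[14] = ad0c1dd10231c0a031d$a
  sorted[15] = c0a031d$aad0c1dd10231
  sorted[16] = c1dd10231c0a031d$aad0
  sorted[17] = d$aad0c1dd10231c0a031
  sorted[18] = d0c1dd10231c0a031d$aa
  sorted[19] = d10231c0a031d$aad0c1d
  sorted[20] = dd10231c0a031d$aad0c1
sorted[9] = 231c0a031d$aad0c1dd10

Answer: 231c0a031d$aad0c1dd10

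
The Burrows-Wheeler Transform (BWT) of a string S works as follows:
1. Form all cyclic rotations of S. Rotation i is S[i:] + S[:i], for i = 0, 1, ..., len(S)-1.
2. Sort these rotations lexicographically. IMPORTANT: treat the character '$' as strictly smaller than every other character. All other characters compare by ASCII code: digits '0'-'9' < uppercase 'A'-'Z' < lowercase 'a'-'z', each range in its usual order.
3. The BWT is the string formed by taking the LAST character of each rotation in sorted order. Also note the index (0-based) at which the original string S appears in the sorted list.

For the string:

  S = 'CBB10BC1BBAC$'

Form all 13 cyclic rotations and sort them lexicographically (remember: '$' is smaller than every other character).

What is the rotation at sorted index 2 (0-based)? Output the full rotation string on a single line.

All 13 rotations (rotation i = S[i:]+S[:i]):
  rot[0] = CBB10BC1BBAC$
  rot[1] = BB10BC1BBAC$C
  rot[2] = B10BC1BBAC$CB
  rot[3] = 10BC1BBAC$CBB
  rot[4] = 0BC1BBAC$CBB1
  rot[5] = BC1BBAC$CBB10
  rot[6] = C1BBAC$CBB10B
  rot[7] = 1BBAC$CBB10BC
  rot[8] = BBAC$CBB10BC1
  rot[9] = BAC$CBB10BC1B
  rot[10] = AC$CBB10BC1BB
  rot[11] = C$CBB10BC1BBA
  rot[12] = $CBB10BC1BBAC
Sorted (with $ < everything):
  sorted[0] = $CBB10BC1BBAC
  sorted[1] = 0BC1BBAC$CBB1
  sorted[2] = 10BC1BBAC$CBB
  sorted[3] = 1BBAC$CBB10BC
  sorted[4] = AC$CBB10BC1BB
  sorted[5] = B10BC1BBAC$CB
  sorted[6] = BAC$CBB10BC1B
  sorted[7] = BB10BC1BBAC$C
  sorted[8] = BBAC$CBB10BC1
  sorted[9] = BC1BBAC$CBB10
  sorted[10] = C$CBB10BC1BBA
  sorted[11] = C1BBAC$CBB10B
  sorted[12] = CBB10BC1BBAC$
sorted[2] = 10BC1BBAC$CBB

Answer: 10BC1BBAC$CBB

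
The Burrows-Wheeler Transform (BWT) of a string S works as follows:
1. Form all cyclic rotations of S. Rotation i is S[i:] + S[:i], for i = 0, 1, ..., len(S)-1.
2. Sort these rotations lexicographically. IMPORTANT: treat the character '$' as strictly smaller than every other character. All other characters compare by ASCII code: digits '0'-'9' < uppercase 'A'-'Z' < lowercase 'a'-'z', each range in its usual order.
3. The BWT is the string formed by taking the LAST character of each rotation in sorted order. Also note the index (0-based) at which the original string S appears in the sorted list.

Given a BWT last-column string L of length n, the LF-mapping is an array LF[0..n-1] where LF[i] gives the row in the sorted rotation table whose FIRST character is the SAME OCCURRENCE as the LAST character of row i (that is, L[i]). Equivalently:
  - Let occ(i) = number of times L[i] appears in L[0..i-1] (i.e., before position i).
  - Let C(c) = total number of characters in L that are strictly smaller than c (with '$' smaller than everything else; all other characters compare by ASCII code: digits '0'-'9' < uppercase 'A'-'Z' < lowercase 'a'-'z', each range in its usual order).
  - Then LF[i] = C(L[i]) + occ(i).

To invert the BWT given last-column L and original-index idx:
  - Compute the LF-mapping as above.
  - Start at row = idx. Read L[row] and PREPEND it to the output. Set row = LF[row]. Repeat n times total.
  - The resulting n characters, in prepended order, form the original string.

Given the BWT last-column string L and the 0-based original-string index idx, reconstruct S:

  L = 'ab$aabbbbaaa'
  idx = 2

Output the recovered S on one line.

LF mapping: 1 7 0 2 3 8 9 10 11 4 5 6
Walk LF starting at row 2, prepending L[row]:
  step 1: row=2, L[2]='$', prepend. Next row=LF[2]=0
  step 2: row=0, L[0]='a', prepend. Next row=LF[0]=1
  step 3: row=1, L[1]='b', prepend. Next row=LF[1]=7
  step 4: row=7, L[7]='b', prepend. Next row=LF[7]=10
  step 5: row=10, L[10]='a', prepend. Next row=LF[10]=5
  step 6: row=5, L[5]='b', prepend. Next row=LF[5]=8
  step 7: row=8, L[8]='b', prepend. Next row=LF[8]=11
  step 8: row=11, L[11]='a', prepend. Next row=LF[11]=6
  step 9: row=6, L[6]='b', prepend. Next row=LF[6]=9
  step 10: row=9, L[9]='a', prepend. Next row=LF[9]=4
  step 11: row=4, L[4]='a', prepend. Next row=LF[4]=3
  step 12: row=3, L[3]='a', prepend. Next row=LF[3]=2
Reversed output: aaababbabba$

Answer: aaababbabba$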